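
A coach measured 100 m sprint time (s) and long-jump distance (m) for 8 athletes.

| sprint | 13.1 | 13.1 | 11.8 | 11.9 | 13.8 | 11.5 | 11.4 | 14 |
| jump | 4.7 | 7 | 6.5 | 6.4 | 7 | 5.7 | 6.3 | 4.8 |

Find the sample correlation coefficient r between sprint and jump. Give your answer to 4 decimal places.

n = 8, Σx = 100.6, Σy = 48.4, Σx² = 1272.72, Σy² = 298.52, Σxy = 607.3
nΣxy − ΣxΣy = 4858.4 − 4869.04 = -10.64
nΣx² − (Σx)² = 10181.76 − 10120.36 = 61.4; nΣy² − (Σy)² = 2388.16 − 2342.56 = 45.6
r = -10.64 / √(61.4 × 45.6) = -10.64 / 52.9135 ≈ -0.2011

-0.2011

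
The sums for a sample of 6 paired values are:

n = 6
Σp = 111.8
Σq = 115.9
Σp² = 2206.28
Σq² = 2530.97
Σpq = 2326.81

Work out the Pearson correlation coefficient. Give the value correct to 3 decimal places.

r = (nΣpq − ΣpΣq) / √[(nΣp² − (Σp)²)(nΣq² − (Σq)²)]
Numerator: 6×2326.81 − 111.8×115.9 = 1003.24
Denominator: √[(13237.68 − 12499.24)(15185.82 − 13432.81)] = √[738.44 × 1753.01] = 1137.7578
r = 1003.24 / 1137.7578 ≈ 0.882

0.882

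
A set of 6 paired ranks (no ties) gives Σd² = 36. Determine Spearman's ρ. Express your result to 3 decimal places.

-0.029

ρ = 1 − 6Σd² / [n(n²−1)] = 1 − 6×36 / (6×35)
  = 1 − 216/210 = 1 − 1.0286 ≈ -0.029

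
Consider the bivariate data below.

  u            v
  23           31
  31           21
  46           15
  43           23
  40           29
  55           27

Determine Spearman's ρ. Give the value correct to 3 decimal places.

Rank u: 1, 2, 5, 4, 3, 6
Rank v: 6, 2, 1, 3, 5, 4
d = rank(u) − rank(v): -5, 0, 4, 1, -2, 2; Σd² = 50
ρ = 1 − 6Σd² / [n(n²−1)] = 1 − 6×50 / (6×35) = 1 − 300/210 ≈ -0.429

-0.429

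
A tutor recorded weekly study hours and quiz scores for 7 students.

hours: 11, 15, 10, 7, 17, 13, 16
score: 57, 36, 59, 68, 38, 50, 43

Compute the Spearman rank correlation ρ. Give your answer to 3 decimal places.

Rank hours: 3, 5, 2, 1, 7, 4, 6
Rank score: 5, 1, 6, 7, 2, 4, 3
d = rank(hours) − rank(score): -2, 4, -4, -6, 5, 0, 3; Σd² = 106
ρ = 1 − 6Σd² / [n(n²−1)] = 1 − 6×106 / (7×48) = 1 − 636/336 ≈ -0.893

-0.893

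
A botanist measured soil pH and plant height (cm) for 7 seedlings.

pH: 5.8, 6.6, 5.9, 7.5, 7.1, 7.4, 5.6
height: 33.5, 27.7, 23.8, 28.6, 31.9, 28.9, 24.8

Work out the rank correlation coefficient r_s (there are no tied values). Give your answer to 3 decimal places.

0.250

Rank pH: 2, 4, 3, 7, 5, 6, 1
Rank height: 7, 3, 1, 4, 6, 5, 2
d = rank(pH) − rank(height): -5, 1, 2, 3, -1, 1, -1; Σd² = 42
ρ = 1 − 6Σd² / [n(n²−1)] = 1 − 6×42 / (7×48) = 1 − 252/336 ≈ 0.250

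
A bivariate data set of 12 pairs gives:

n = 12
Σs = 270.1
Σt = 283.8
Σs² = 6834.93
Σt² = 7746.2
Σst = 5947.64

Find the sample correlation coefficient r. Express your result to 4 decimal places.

r = (nΣst − ΣsΣt) / √[(nΣs² − (Σs)²)(nΣt² − (Σt)²)]
Numerator: 12×5947.64 − 270.1×283.8 = -5282.7
Denominator: √[(82019.16 − 72954.01)(92954.4 − 80542.44)] = √[9065.15 × 12411.96] = 10607.3691
r = -5282.7 / 10607.3691 ≈ -0.4980

-0.4980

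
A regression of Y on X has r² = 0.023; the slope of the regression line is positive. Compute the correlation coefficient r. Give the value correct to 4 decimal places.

|r| = √0.023 = 0.1517
The association is positive, so r = 0.1517.

0.1517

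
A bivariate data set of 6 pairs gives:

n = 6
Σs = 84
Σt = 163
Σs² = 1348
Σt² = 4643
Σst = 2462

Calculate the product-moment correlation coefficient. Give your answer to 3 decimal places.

0.936

r = (nΣst − ΣsΣt) / √[(nΣs² − (Σs)²)(nΣt² − (Σt)²)]
Numerator: 6×2462 − 84×163 = 1080
Denominator: √[(8088 − 7056)(27858 − 26569)] = √[1032 × 1289] = 1153.3638
r = 1080 / 1153.3638 ≈ 0.936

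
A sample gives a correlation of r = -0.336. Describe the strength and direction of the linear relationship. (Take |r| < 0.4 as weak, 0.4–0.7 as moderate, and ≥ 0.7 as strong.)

weak negative

r = -0.336 < 0 so the relationship is negative.
|r| = 0.336, which falls in the weak range.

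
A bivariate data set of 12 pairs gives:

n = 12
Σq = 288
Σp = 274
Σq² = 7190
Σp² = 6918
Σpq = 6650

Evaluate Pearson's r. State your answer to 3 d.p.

0.173

r = (nΣpq − ΣpΣq) / √[(nΣp² − (Σp)²)(nΣq² − (Σq)²)]
Numerator: 12×6650 − 274×288 = 888
Denominator: √[(83016 − 75076)(86280 − 82944)] = √[7940 × 3336] = 5146.6339
r = 888 / 5146.6339 ≈ 0.173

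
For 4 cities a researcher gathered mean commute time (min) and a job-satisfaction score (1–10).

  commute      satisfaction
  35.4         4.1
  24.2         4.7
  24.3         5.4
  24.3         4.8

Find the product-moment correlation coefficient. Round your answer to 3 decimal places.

-0.811

n = 4, Σx = 108.2, Σy = 19, Σx² = 3019.78, Σy² = 91.1, Σxy = 506.74
nΣxy − ΣxΣy = 2026.96 − 2055.8 = -28.84
nΣx² − (Σx)² = 12079.12 − 11707.24 = 371.88; nΣy² − (Σy)² = 364.4 − 361 = 3.4
r = -28.84 / √(371.88 × 3.4) = -28.84 / 35.5583 ≈ -0.811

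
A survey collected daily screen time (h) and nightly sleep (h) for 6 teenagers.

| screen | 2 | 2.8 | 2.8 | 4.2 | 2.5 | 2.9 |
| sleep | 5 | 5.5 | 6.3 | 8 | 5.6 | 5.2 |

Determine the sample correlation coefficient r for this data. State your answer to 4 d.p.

0.9070

n = 6, Σx = 17.2, Σy = 35.6, Σx² = 51.98, Σy² = 217.34, Σxy = 105.72
nΣxy − ΣxΣy = 634.32 − 612.32 = 22
nΣx² − (Σx)² = 311.88 − 295.84 = 16.04; nΣy² − (Σy)² = 1304.04 − 1267.36 = 36.68
r = 22 / √(16.04 × 36.68) = 22 / 24.2559 ≈ 0.9070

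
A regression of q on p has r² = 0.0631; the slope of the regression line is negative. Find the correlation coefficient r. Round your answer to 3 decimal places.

-0.251

|r| = √0.0631 = 0.251
The association is negative, so r = −0.251.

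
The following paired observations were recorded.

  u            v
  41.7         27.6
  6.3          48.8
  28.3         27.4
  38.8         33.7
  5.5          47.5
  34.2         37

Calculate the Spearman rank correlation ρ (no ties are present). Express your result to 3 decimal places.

-0.600

Rank u: 6, 2, 3, 5, 1, 4
Rank v: 2, 6, 1, 3, 5, 4
d = rank(u) − rank(v): 4, -4, 2, 2, -4, 0; Σd² = 56
ρ = 1 − 6Σd² / [n(n²−1)] = 1 − 6×56 / (6×35) = 1 − 336/210 ≈ -0.600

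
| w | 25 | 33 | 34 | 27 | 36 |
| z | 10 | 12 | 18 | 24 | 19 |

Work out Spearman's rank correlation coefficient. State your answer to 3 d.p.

Rank w: 1, 3, 4, 2, 5
Rank z: 1, 2, 3, 5, 4
d = rank(w) − rank(z): 0, 1, 1, -3, 1; Σd² = 12
ρ = 1 − 6Σd² / [n(n²−1)] = 1 − 6×12 / (5×24) = 1 − 72/120 ≈ 0.400

0.400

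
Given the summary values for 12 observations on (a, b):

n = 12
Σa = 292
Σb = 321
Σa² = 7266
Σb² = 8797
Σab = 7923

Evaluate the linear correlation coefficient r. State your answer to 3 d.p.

0.609

r = (nΣab − ΣaΣb) / √[(nΣa² − (Σa)²)(nΣb² − (Σb)²)]
Numerator: 12×7923 − 292×321 = 1344
Denominator: √[(87192 − 85264)(105564 − 103041)] = √[1928 × 2523] = 2205.5258
r = 1344 / 2205.5258 ≈ 0.609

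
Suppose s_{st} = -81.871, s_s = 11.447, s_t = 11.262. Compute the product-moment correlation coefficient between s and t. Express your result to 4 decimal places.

r = Cov(s,t) / (s_s · s_t) = -81.871 / (11.447 × 11.262)
  = -81.871 / 128.9161 ≈ -0.6351

-0.6351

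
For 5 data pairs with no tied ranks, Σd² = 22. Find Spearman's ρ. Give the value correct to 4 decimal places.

ρ = 1 − 6Σd² / [n(n²−1)] = 1 − 6×22 / (5×24)
  = 1 − 132/120 = 1 − 1.10000 ≈ -0.1000

-0.1000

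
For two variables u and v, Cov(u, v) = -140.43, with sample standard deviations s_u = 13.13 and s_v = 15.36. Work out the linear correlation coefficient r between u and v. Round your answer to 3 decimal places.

-0.696

r = Cov(u,v) / (s_u · s_v) = -140.43 / (13.13 × 15.36)
  = -140.43 / 201.6768 ≈ -0.696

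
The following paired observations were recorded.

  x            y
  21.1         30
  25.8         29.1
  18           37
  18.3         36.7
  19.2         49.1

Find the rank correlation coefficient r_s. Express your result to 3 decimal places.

-0.700

Rank x: 4, 5, 1, 2, 3
Rank y: 2, 1, 4, 3, 5
d = rank(x) − rank(y): 2, 4, -3, -1, -2; Σd² = 34
ρ = 1 − 6Σd² / [n(n²−1)] = 1 − 6×34 / (5×24) = 1 − 204/120 ≈ -0.700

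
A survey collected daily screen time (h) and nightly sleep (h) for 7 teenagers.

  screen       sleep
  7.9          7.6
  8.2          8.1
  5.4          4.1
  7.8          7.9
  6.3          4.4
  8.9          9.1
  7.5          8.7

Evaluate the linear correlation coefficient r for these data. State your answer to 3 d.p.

0.930

n = 7, Σx = 52, Σy = 49.9, Σx² = 394.8, Σy² = 380.45, Σxy = 384.18
nΣxy − ΣxΣy = 2689.26 − 2594.8 = 94.46
nΣx² − (Σx)² = 2763.6 − 2704 = 59.6; nΣy² − (Σy)² = 2663.15 − 2490.01 = 173.14
r = 94.46 / √(59.6 × 173.14) = 94.46 / 101.5832 ≈ 0.930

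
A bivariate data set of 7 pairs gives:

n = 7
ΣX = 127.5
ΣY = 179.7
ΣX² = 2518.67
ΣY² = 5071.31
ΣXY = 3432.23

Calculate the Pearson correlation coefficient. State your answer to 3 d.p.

r = (nΣXY − ΣXΣY) / √[(nΣX² − (ΣX)²)(nΣY² − (ΣY)²)]
Numerator: 7×3432.23 − 127.5×179.7 = 1113.86
Denominator: √[(17630.69 − 16256.25)(35499.17 − 32292.09)] = √[1374.44 × 3207.08] = 2099.5092
r = 1113.86 / 2099.5092 ≈ 0.531

0.531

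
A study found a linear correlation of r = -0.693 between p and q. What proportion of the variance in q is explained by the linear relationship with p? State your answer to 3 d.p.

r² = (-0.693)² = 0.480

0.480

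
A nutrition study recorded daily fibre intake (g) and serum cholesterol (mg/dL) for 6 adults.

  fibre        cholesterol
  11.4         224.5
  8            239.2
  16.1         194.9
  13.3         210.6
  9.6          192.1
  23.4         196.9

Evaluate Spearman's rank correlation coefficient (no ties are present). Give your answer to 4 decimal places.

Rank fibre: 3, 1, 5, 4, 2, 6
Rank cholesterol: 5, 6, 2, 4, 1, 3
d = rank(fibre) − rank(cholesterol): -2, -5, 3, 0, 1, 3; Σd² = 48
ρ = 1 − 6Σd² / [n(n²−1)] = 1 − 6×48 / (6×35) = 1 − 288/210 ≈ -0.3714

-0.3714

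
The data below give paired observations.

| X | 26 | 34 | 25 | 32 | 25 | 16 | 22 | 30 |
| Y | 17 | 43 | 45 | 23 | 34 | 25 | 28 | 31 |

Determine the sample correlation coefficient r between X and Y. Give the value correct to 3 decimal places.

0.265

n = 8, ΣX = 210, ΣY = 246, ΣX² = 5746, ΣY² = 8218, ΣXY = 6561
nΣXY − ΣXΣY = 52488 − 51660 = 828
nΣX² − (ΣX)² = 45968 − 44100 = 1868; nΣY² − (ΣY)² = 65744 − 60516 = 5228
r = 828 / √(1868 × 5228) = 828 / 3125.0446 ≈ 0.265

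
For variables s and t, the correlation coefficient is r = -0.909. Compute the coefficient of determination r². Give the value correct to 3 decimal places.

0.826

r² = (-0.909)² = 0.826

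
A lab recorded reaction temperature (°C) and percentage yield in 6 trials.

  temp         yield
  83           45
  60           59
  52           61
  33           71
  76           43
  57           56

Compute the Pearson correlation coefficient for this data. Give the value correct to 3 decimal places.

n = 6, Σx = 361, Σy = 335, Σx² = 23307, Σy² = 19253, Σxy = 19250
nΣxy − ΣxΣy = 115500 − 120935 = -5435
nΣx² − (Σx)² = 139842 − 130321 = 9521; nΣy² − (Σy)² = 115518 − 112225 = 3293
r = -5435 / √(9521 × 3293) = -5435 / 5599.3440 ≈ -0.971

-0.971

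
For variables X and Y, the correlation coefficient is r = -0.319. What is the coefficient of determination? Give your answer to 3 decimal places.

0.102

r² = (-0.319)² = 0.102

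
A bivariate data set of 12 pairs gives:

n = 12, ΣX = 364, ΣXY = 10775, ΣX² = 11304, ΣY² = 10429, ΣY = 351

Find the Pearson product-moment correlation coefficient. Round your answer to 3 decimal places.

0.620

r = (nΣXY − ΣXΣY) / √[(nΣX² − (ΣX)²)(nΣY² − (ΣY)²)]
Numerator: 12×10775 − 364×351 = 1536
Denominator: √[(135648 − 132496)(125148 − 123201)] = √[3152 × 1947] = 2477.2856
r = 1536 / 2477.2856 ≈ 0.620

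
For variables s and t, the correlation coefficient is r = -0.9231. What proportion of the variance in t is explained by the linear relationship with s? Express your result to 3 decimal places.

r² = (-0.9231)² = 0.852

0.852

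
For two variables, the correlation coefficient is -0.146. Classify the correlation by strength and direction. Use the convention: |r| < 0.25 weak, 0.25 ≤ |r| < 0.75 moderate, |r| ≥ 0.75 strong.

weak negative

r = -0.146 < 0 so the relationship is negative.
|r| = 0.146, which falls in the weak range.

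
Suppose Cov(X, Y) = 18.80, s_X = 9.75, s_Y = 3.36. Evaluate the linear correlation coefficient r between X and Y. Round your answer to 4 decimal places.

r = Cov(X,Y) / (s_X · s_Y) = 18.80 / (9.75 × 3.36)
  = 18.80 / 32.7600 ≈ 0.5739

0.5739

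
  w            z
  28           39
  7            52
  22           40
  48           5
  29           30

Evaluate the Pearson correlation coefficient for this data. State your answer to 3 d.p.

n = 5, Σw = 134, Σz = 166, Σw² = 4462, Σz² = 6750, Σwz = 3446
nΣwz − ΣwΣz = 17230 − 22244 = -5014
nΣw² − (Σw)² = 22310 − 17956 = 4354; nΣz² − (Σz)² = 33750 − 27556 = 6194
r = -5014 / √(4354 × 6194) = -5014 / 5193.1374 ≈ -0.966

-0.966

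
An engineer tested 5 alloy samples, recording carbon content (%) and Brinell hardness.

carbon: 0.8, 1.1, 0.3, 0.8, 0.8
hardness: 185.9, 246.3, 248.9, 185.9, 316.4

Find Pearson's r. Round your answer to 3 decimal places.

-0.052

n = 5, Σx = 3.8, Σy = 1183.4, Σx² = 3.22, Σy² = 291841.48, Σxy = 896.16
nΣxy − ΣxΣy = 4480.8 − 4496.92 = -16.12
nΣx² − (Σx)² = 16.1 − 14.44 = 1.66; nΣy² − (Σy)² = 1459207.4 − 1400435.56 = 58771.84
r = -16.12 / √(1.66 × 58771.84) = -16.12 / 312.3480 ≈ -0.052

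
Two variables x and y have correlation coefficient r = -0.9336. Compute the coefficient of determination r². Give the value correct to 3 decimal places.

0.872

r² = (-0.9336)² = 0.872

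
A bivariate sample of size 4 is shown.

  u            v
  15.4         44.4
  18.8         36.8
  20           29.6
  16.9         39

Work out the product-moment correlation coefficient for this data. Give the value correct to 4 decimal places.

-0.9624

n = 4, Σu = 71.1, Σv = 149.8, Σu² = 1276.21, Σv² = 5722.76, Σuv = 2626.7
nΣuv − ΣuΣv = 10506.8 − 10650.78 = -143.98
nΣu² − (Σu)² = 5104.84 − 5055.21 = 49.63; nΣv² − (Σv)² = 22891.04 − 22440.04 = 451
r = -143.98 / √(49.63 × 451) = -143.98 / 149.6099 ≈ -0.9624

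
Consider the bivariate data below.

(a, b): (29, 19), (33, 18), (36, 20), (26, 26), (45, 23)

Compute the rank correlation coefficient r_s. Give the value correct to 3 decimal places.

-0.100

Rank a: 2, 3, 4, 1, 5
Rank b: 2, 1, 3, 5, 4
d = rank(a) − rank(b): 0, 2, 1, -4, 1; Σd² = 22
ρ = 1 − 6Σd² / [n(n²−1)] = 1 − 6×22 / (5×24) = 1 − 132/120 ≈ -0.100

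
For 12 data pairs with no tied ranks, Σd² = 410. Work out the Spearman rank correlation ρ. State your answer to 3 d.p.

ρ = 1 − 6Σd² / [n(n²−1)] = 1 − 6×410 / (12×143)
  = 1 − 2460/1716 = 1 − 1.4336 ≈ -0.434

-0.434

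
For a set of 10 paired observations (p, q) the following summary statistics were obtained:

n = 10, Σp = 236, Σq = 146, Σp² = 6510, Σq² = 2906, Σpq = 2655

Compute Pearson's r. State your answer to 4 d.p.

r = (nΣpq − ΣpΣq) / √[(nΣp² − (Σp)²)(nΣq² − (Σq)²)]
Numerator: 10×2655 − 236×146 = -7906
Denominator: √[(65100 − 55696)(29060 − 21316)] = √[9404 × 7744] = 8533.7317
r = -7906 / 8533.7317 ≈ -0.9264

-0.9264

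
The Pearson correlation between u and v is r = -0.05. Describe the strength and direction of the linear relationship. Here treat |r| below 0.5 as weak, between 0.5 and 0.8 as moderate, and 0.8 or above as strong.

r = -0.05 < 0 so the relationship is negative.
|r| = 0.05, which falls in the weak range.

weak negative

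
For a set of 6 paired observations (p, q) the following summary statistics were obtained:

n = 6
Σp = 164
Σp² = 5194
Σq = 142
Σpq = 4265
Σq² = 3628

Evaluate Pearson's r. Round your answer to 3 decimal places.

r = (nΣpq − ΣpΣq) / √[(nΣp² − (Σp)²)(nΣq² − (Σq)²)]
Numerator: 6×4265 − 164×142 = 2302
Denominator: √[(31164 − 26896)(21768 − 20164)] = √[4268 × 1604] = 2616.4617
r = 2302 / 2616.4617 ≈ 0.880

0.880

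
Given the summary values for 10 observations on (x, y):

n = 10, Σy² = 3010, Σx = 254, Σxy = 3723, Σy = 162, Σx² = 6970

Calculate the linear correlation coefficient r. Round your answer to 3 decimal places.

r = (nΣxy − ΣxΣy) / √[(nΣx² − (Σx)²)(nΣy² − (Σy)²)]
Numerator: 10×3723 − 254×162 = -3918
Denominator: √[(69700 − 64516)(30100 − 26244)] = √[5184 × 3856] = 4470.9623
r = -3918 / 4470.9623 ≈ -0.876

-0.876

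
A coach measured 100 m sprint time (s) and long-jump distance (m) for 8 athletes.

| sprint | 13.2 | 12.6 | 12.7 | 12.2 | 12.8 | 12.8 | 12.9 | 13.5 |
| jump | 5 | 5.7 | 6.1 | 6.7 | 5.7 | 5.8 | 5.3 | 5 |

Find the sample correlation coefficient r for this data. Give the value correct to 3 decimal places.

-0.922

n = 8, Σx = 102.7, Σy = 45.3, Σx² = 1319.47, Σy² = 258.81, Σxy = 580.1
nΣxy − ΣxΣy = 4640.8 − 4652.31 = -11.51
nΣx² − (Σx)² = 10555.76 − 10547.29 = 8.47; nΣy² − (Σy)² = 2070.48 − 2052.09 = 18.39
r = -11.51 / √(8.47 × 18.39) = -11.51 / 12.4805 ≈ -0.922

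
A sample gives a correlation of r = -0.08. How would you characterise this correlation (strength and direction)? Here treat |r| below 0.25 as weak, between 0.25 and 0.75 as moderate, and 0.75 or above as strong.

weak negative

r = -0.08 < 0 so the relationship is negative.
|r| = 0.08, which falls in the weak range.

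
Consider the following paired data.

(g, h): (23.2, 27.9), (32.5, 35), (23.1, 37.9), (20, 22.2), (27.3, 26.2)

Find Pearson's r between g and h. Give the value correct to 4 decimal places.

n = 5, Σg = 126.1, Σh = 149.2, Σg² = 3273.39, Σh² = 4619.1, Σgh = 3819.53
nΣgh − ΣgΣh = 19097.65 − 18814.12 = 283.53
nΣg² − (Σg)² = 16366.95 − 15901.21 = 465.74; nΣh² − (Σh)² = 23095.5 − 22260.64 = 834.86
r = 283.53 / √(465.74 × 834.86) = 283.53 / 623.5605 ≈ 0.4547

0.4547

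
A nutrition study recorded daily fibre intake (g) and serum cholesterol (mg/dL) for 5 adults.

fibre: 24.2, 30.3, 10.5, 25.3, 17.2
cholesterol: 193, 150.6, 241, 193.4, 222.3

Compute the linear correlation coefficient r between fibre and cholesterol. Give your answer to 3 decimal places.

-0.967

n = 5, Σx = 107.5, Σy = 1000.3, Σx² = 2549.91, Σy² = 204831.21, Σxy = 20480.86
nΣxy − ΣxΣy = 102404.3 − 107532.25 = -5127.95
nΣx² − (Σx)² = 12749.55 − 11556.25 = 1193.3; nΣy² − (Σy)² = 1024156.05 − 1000600.09 = 23555.96
r = -5127.95 / √(1193.3 × 23555.96) = -5127.95 / 5301.8230 ≈ -0.967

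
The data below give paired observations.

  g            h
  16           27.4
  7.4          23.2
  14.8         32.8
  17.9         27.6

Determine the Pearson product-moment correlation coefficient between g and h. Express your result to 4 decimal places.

n = 4, Σg = 56.1, Σh = 111, Σg² = 850.21, Σh² = 3126.6, Σgh = 1589.56
nΣgh − ΣgΣh = 6358.24 − 6227.1 = 131.14
nΣg² − (Σg)² = 3400.84 − 3147.21 = 253.63; nΣh² − (Σh)² = 12506.4 − 12321 = 185.4
r = 131.14 / √(253.63 × 185.4) = 131.14 / 216.8479 ≈ 0.6048

0.6048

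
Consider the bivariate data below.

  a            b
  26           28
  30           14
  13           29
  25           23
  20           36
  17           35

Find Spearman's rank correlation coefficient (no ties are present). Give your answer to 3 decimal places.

-0.714

Rank a: 5, 6, 1, 4, 3, 2
Rank b: 3, 1, 4, 2, 6, 5
d = rank(a) − rank(b): 2, 5, -3, 2, -3, -3; Σd² = 60
ρ = 1 − 6Σd² / [n(n²−1)] = 1 − 6×60 / (6×35) = 1 − 360/210 ≈ -0.714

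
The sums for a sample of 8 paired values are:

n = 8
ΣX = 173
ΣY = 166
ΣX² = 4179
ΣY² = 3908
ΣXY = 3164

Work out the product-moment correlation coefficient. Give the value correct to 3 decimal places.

-0.945

r = (nΣXY − ΣXΣY) / √[(nΣX² − (ΣX)²)(nΣY² − (ΣY)²)]
Numerator: 8×3164 − 173×166 = -3406
Denominator: √[(33432 − 29929)(31264 − 27556)] = √[3503 × 3708] = 3604.0427
r = -3406 / 3604.0427 ≈ -0.945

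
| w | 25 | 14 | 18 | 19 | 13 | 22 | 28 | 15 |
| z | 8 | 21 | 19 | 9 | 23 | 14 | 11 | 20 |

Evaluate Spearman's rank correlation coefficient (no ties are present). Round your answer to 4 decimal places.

Rank w: 7, 2, 4, 5, 1, 6, 8, 3
Rank z: 1, 7, 5, 2, 8, 4, 3, 6
d = rank(w) − rank(z): 6, -5, -1, 3, -7, 2, 5, -3; Σd² = 158
ρ = 1 − 6Σd² / [n(n²−1)] = 1 − 6×158 / (8×63) = 1 − 948/504 ≈ -0.8810

-0.8810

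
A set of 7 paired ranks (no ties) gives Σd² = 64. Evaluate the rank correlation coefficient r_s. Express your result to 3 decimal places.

-0.143

ρ = 1 − 6Σd² / [n(n²−1)] = 1 − 6×64 / (7×48)
  = 1 − 384/336 = 1 − 1.1429 ≈ -0.143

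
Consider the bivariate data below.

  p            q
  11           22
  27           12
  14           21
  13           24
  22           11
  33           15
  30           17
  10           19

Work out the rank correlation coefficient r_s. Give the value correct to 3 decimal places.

-0.619

Rank p: 2, 6, 4, 3, 5, 8, 7, 1
Rank q: 7, 2, 6, 8, 1, 3, 4, 5
d = rank(p) − rank(q): -5, 4, -2, -5, 4, 5, 3, -4; Σd² = 136
ρ = 1 − 6Σd² / [n(n²−1)] = 1 − 6×136 / (8×63) = 1 − 816/504 ≈ -0.619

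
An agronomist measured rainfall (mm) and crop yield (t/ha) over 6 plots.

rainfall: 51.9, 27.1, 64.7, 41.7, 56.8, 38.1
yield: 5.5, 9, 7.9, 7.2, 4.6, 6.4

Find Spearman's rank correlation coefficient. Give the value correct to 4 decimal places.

-0.3714

Rank rainfall: 4, 1, 6, 3, 5, 2
Rank yield: 2, 6, 5, 4, 1, 3
d = rank(rainfall) − rank(yield): 2, -5, 1, -1, 4, -1; Σd² = 48
ρ = 1 − 6Σd² / [n(n²−1)] = 1 − 6×48 / (6×35) = 1 − 288/210 ≈ -0.3714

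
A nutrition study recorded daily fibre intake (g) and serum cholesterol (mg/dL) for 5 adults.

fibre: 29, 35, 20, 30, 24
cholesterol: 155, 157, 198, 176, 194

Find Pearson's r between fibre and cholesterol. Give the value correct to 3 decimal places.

n = 5, Σx = 138, Σy = 880, Σx² = 3942, Σy² = 156490, Σxy = 23886
nΣxy − ΣxΣy = 119430 − 121440 = -2010
nΣx² − (Σx)² = 19710 − 19044 = 666; nΣy² − (Σy)² = 782450 − 774400 = 8050
r = -2010 / √(666 × 8050) = -2010 / 2315.4481 ≈ -0.868

-0.868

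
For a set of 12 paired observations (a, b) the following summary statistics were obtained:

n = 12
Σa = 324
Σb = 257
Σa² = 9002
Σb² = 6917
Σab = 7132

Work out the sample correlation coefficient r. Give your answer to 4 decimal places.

r = (nΣab − ΣaΣb) / √[(nΣa² − (Σa)²)(nΣb² − (Σb)²)]
Numerator: 12×7132 − 324×257 = 2316
Denominator: √[(108024 − 104976)(83004 − 66049)] = √[3048 × 16955] = 7188.7996
r = 2316 / 7188.7996 ≈ 0.3222

0.3222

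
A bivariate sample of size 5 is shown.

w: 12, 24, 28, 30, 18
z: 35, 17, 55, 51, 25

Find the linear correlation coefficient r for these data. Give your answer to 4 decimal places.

0.5144

n = 5, Σw = 112, Σz = 183, Σw² = 2728, Σz² = 7765, Σwz = 4348
nΣwz − ΣwΣz = 21740 − 20496 = 1244
nΣw² − (Σw)² = 13640 − 12544 = 1096; nΣz² − (Σz)² = 38825 − 33489 = 5336
r = 1244 / √(1096 × 5336) = 1244 / 2418.3168 ≈ 0.5144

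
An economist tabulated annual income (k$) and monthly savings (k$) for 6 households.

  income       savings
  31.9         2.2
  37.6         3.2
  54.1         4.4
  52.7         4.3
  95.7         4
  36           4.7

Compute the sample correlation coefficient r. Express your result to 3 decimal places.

n = 6, Σx = 308, Σy = 22.8, Σx² = 18589.96, Σy² = 91.02, Σxy = 1207.15
nΣxy − ΣxΣy = 7242.9 − 7022.4 = 220.5
nΣx² − (Σx)² = 111539.76 − 94864 = 16675.76; nΣy² − (Σy)² = 546.12 − 519.84 = 26.28
r = 220.5 / √(16675.76 × 26.28) = 220.5 / 661.9962 ≈ 0.333

0.333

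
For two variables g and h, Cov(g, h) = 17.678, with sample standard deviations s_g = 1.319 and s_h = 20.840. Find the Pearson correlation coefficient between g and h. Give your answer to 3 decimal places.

0.643

r = Cov(g,h) / (s_g · s_h) = 17.678 / (1.319 × 20.840)
  = 17.678 / 27.4880 ≈ 0.643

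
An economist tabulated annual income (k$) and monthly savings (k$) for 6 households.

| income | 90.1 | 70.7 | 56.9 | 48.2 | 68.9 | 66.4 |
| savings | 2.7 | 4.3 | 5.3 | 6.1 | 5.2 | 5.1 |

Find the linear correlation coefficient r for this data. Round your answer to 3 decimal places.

-0.955

n = 6, Σx = 401.2, Σy = 28.7, Σx² = 27833.52, Σy² = 144.13, Σxy = 1839.79
nΣxy − ΣxΣy = 11038.74 − 11514.44 = -475.7
nΣx² − (Σx)² = 167001.12 − 160961.44 = 6039.68; nΣy² − (Σy)² = 864.78 − 823.69 = 41.09
r = -475.7 / √(6039.68 × 41.09) = -475.7 / 498.1671 ≈ -0.955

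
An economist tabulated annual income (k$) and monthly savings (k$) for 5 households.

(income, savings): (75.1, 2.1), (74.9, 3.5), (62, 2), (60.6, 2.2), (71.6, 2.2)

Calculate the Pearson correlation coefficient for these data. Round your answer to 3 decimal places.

0.493

n = 5, Σx = 344.2, Σy = 12, Σx² = 23892.94, Σy² = 30.34, Σxy = 834.7
nΣxy − ΣxΣy = 4173.5 − 4130.4 = 43.1
nΣx² − (Σx)² = 119464.7 − 118473.64 = 991.06; nΣy² − (Σy)² = 151.7 − 144 = 7.7
r = 43.1 / √(991.06 × 7.7) = 43.1 / 87.3565 ≈ 0.493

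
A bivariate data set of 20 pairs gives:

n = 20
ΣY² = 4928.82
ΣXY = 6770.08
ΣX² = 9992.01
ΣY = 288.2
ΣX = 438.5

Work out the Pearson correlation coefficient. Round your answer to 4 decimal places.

r = (nΣXY − ΣXΣY) / √[(nΣX² − (ΣX)²)(nΣY² − (ΣY)²)]
Numerator: 20×6770.08 − 438.5×288.2 = 9025.9
Denominator: √[(199840.2 − 192282.25)(98576.4 − 83059.24)] = √[7557.95 × 15517.16] = 10829.4930
r = 9025.9 / 10829.4930 ≈ 0.8335

0.8335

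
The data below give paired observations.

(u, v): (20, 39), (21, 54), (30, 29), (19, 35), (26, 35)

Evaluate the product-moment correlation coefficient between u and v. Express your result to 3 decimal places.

n = 5, Σu = 116, Σv = 192, Σu² = 2778, Σv² = 7728, Σuv = 4359
nΣuv − ΣuΣv = 21795 − 22272 = -477
nΣu² − (Σu)² = 13890 − 13456 = 434; nΣv² − (Σv)² = 38640 − 36864 = 1776
r = -477 / √(434 × 1776) = -477 / 877.9431 ≈ -0.543

-0.543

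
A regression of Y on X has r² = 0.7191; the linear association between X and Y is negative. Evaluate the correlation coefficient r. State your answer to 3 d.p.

-0.848

|r| = √0.7191 = 0.848
The association is negative, so r = −0.848.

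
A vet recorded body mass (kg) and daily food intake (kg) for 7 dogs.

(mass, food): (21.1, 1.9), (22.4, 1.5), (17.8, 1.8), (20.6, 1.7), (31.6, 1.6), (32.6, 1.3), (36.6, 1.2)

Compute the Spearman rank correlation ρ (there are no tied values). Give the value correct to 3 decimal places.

Rank mass: 3, 4, 1, 2, 5, 6, 7
Rank food: 7, 3, 6, 5, 4, 2, 1
d = rank(mass) − rank(food): -4, 1, -5, -3, 1, 4, 6; Σd² = 104
ρ = 1 − 6Σd² / [n(n²−1)] = 1 − 6×104 / (7×48) = 1 − 624/336 ≈ -0.857

-0.857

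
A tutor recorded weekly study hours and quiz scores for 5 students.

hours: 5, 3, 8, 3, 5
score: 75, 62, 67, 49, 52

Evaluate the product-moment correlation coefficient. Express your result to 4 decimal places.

0.4560

n = 5, Σx = 24, Σy = 305, Σx² = 132, Σy² = 19063, Σxy = 1504
nΣxy − ΣxΣy = 7520 − 7320 = 200
nΣx² − (Σx)² = 660 − 576 = 84; nΣy² − (Σy)² = 95315 − 93025 = 2290
r = 200 / √(84 × 2290) = 200 / 438.5886 ≈ 0.4560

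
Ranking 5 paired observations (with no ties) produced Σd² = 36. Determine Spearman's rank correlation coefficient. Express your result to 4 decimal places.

ρ = 1 − 6Σd² / [n(n²−1)] = 1 − 6×36 / (5×24)
  = 1 − 216/120 = 1 − 1.80000 ≈ -0.8000

-0.8000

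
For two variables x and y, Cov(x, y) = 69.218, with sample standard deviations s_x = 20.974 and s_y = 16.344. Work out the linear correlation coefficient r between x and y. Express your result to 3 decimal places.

0.202

r = Cov(x,y) / (s_x · s_y) = 69.218 / (20.974 × 16.344)
  = 69.218 / 342.7991 ≈ 0.202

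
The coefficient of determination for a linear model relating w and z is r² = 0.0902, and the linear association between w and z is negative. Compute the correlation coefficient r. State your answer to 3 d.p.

|r| = √0.0902 = 0.300
The association is negative, so r = −0.300.

-0.300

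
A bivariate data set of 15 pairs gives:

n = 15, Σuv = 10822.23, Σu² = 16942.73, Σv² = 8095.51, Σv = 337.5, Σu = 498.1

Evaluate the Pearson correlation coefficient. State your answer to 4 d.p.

-0.8568

r = (nΣuv − ΣuΣv) / √[(nΣu² − (Σu)²)(nΣv² − (Σv)²)]
Numerator: 15×10822.23 − 498.1×337.5 = -5775.3
Denominator: √[(254140.95 − 248103.61)(121432.65 − 113906.25)] = √[6037.34 × 7526.4] = 6740.8780
r = -5775.3 / 6740.8780 ≈ -0.8568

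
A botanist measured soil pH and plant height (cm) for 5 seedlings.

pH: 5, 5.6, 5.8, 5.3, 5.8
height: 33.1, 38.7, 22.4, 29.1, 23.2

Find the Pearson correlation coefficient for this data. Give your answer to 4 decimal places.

n = 5, Σx = 27.5, Σy = 146.5, Σx² = 151.73, Σy² = 4480.11, Σxy = 800.93
nΣxy − ΣxΣy = 4004.65 − 4028.75 = -24.1
nΣx² − (Σx)² = 758.65 − 756.25 = 2.4; nΣy² − (Σy)² = 22400.55 − 21462.25 = 938.3
r = -24.1 / √(2.4 × 938.3) = -24.1 / 47.4544 ≈ -0.5079

-0.5079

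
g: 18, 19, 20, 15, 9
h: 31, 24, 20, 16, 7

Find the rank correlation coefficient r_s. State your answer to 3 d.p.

0.600

Rank g: 3, 4, 5, 2, 1
Rank h: 5, 4, 3, 2, 1
d = rank(g) − rank(h): -2, 0, 2, 0, 0; Σd² = 8
ρ = 1 − 6Σd² / [n(n²−1)] = 1 − 6×8 / (5×24) = 1 − 48/120 ≈ 0.600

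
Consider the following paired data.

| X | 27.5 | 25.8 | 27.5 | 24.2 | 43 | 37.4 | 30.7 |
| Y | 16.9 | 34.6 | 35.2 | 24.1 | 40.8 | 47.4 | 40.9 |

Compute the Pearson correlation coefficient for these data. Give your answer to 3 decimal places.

0.658

n = 7, ΣX = 216.1, ΣY = 239.9, ΣX² = 6954.03, ΣY² = 8886.83, ΣXY = 7691.44
nΣXY − ΣXΣY = 53840.08 − 51842.39 = 1997.69
nΣX² − (ΣX)² = 48678.21 − 46699.21 = 1979; nΣY² − (ΣY)² = 62207.81 − 57552.01 = 4655.8
r = 1997.69 / √(1979 × 4655.8) = 1997.69 / 3035.4288 ≈ 0.658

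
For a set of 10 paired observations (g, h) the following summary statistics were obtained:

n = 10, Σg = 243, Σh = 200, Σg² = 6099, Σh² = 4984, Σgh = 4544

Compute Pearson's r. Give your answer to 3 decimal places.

r = (nΣgh − ΣgΣh) / √[(nΣg² − (Σg)²)(nΣh² − (Σh)²)]
Numerator: 10×4544 − 243×200 = -3160
Denominator: √[(60990 − 59049)(49840 − 40000)] = √[1941 × 9840] = 4370.2906
r = -3160 / 4370.2906 ≈ -0.723

-0.723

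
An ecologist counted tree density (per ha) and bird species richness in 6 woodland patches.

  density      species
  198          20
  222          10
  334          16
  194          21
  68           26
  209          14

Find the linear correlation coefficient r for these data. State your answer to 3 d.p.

n = 6, Σx = 1225, Σy = 107, Σx² = 285985, Σy² = 2069, Σxy = 20292
nΣxy − ΣxΣy = 121752 − 131075 = -9323
nΣx² − (Σx)² = 1715910 − 1500625 = 215285; nΣy² − (Σy)² = 12414 − 11449 = 965
r = -9323 / √(215285 × 965) = -9323 / 14413.5362 ≈ -0.647

-0.647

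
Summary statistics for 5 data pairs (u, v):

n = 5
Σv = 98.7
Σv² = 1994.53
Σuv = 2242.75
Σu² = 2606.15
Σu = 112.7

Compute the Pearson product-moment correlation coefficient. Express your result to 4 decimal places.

r = (nΣuv − ΣuΣv) / √[(nΣu² − (Σu)²)(nΣv² − (Σv)²)]
Numerator: 5×2242.75 − 112.7×98.7 = 90.26
Denominator: √[(13030.75 − 12701.29)(9972.65 − 9741.69)] = √[329.46 × 230.96] = 275.8479
r = 90.26 / 275.8479 ≈ 0.3272

0.3272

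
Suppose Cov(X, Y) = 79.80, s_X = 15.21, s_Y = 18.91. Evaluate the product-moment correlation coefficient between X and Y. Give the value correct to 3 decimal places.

0.277

r = Cov(X,Y) / (s_X · s_Y) = 79.80 / (15.21 × 18.91)
  = 79.80 / 287.6211 ≈ 0.277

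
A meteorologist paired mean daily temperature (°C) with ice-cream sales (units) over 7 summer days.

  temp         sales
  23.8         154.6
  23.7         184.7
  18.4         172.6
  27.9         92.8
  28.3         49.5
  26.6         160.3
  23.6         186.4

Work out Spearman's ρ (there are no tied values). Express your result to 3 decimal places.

Rank temp: 4, 3, 1, 6, 7, 5, 2
Rank sales: 3, 6, 5, 2, 1, 4, 7
d = rank(temp) − rank(sales): 1, -3, -4, 4, 6, 1, -5; Σd² = 104
ρ = 1 − 6Σd² / [n(n²−1)] = 1 − 6×104 / (7×48) = 1 − 624/336 ≈ -0.857

-0.857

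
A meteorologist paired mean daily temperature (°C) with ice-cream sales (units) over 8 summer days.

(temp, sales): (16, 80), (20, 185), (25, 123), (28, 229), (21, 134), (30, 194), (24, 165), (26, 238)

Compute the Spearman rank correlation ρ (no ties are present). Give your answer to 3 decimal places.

0.690

Rank temp: 1, 2, 5, 7, 3, 8, 4, 6
Rank sales: 1, 5, 2, 7, 3, 6, 4, 8
d = rank(temp) − rank(sales): 0, -3, 3, 0, 0, 2, 0, -2; Σd² = 26
ρ = 1 − 6Σd² / [n(n²−1)] = 1 − 6×26 / (8×63) = 1 − 156/504 ≈ 0.690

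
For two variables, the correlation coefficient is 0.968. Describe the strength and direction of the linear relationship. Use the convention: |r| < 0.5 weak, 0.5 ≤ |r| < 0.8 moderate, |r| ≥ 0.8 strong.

r = 0.968 > 0 so the relationship is positive.
|r| = 0.968, which falls in the strong range.

strong positive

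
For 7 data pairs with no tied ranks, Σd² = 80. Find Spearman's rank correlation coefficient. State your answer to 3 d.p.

ρ = 1 − 6Σd² / [n(n²−1)] = 1 − 6×80 / (7×48)
  = 1 − 480/336 = 1 − 1.4286 ≈ -0.429

-0.429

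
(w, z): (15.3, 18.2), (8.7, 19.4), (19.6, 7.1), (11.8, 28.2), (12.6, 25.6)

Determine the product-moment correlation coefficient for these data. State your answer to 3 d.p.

-0.729

n = 5, Σw = 68, Σz = 98.5, Σw² = 991.94, Σz² = 2208.61, Σwz = 1241.72
nΣwz − ΣwΣz = 6208.6 − 6698 = -489.4
nΣw² − (Σw)² = 4959.7 − 4624 = 335.7; nΣz² − (Σz)² = 11043.05 − 9702.25 = 1340.8
r = -489.4 / √(335.7 × 1340.8) = -489.4 / 670.8998 ≈ -0.729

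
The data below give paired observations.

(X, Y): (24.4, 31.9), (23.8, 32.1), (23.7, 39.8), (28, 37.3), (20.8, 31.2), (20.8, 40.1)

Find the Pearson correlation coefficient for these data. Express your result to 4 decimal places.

n = 6, ΣX = 141.5, ΣY = 212.4, ΣX² = 3372.77, ΣY² = 7604.8, ΣXY = 5013.04
nΣXY − ΣXΣY = 30078.24 − 30054.6 = 23.64
nΣX² − (ΣX)² = 20236.62 − 20022.25 = 214.37; nΣY² − (ΣY)² = 45628.8 − 45113.76 = 515.04
r = 23.64 / √(214.37 × 515.04) = 23.64 / 332.2787 ≈ 0.0711

0.0711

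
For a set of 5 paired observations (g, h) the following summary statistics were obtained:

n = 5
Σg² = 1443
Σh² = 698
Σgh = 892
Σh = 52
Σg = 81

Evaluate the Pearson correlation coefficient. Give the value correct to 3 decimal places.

0.346

r = (nΣgh − ΣgΣh) / √[(nΣg² − (Σg)²)(nΣh² − (Σh)²)]
Numerator: 5×892 − 81×52 = 248
Denominator: √[(7215 − 6561)(3490 − 2704)] = √[654 × 786] = 716.9686
r = 248 / 716.9686 ≈ 0.346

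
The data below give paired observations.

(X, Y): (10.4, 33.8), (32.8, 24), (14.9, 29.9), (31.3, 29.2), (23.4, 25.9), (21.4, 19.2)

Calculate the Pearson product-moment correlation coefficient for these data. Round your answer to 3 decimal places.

n = 6, ΣX = 134.2, ΣY = 162, ΣX² = 3391.22, ΣY² = 4504.54, ΣXY = 3515.13
nΣXY − ΣXΣY = 21090.78 − 21740.4 = -649.62
nΣX² − (ΣX)² = 20347.32 − 18009.64 = 2337.68; nΣY² − (ΣY)² = 27027.24 − 26244 = 783.24
r = -649.62 / √(2337.68 × 783.24) = -649.62 / 1353.1314 ≈ -0.480

-0.480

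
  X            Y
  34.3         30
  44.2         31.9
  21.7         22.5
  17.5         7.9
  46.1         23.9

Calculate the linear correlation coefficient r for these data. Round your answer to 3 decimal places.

n = 5, ΣX = 163.8, ΣY = 116.2, ΣX² = 6032.48, ΣY² = 3057.48, ΣXY = 4167.27
nΣXY − ΣXΣY = 20836.35 − 19033.56 = 1802.79
nΣX² − (ΣX)² = 30162.4 − 26830.44 = 3331.96; nΣY² − (ΣY)² = 15287.4 − 13502.44 = 1784.96
r = 1802.79 / √(3331.96 × 1784.96) = 1802.79 / 2438.7323 ≈ 0.739

0.739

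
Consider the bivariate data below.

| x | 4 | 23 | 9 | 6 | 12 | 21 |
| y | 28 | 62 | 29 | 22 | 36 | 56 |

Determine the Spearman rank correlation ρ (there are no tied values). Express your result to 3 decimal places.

0.943

Rank x: 1, 6, 3, 2, 4, 5
Rank y: 2, 6, 3, 1, 4, 5
d = rank(x) − rank(y): -1, 0, 0, 1, 0, 0; Σd² = 2
ρ = 1 − 6Σd² / [n(n²−1)] = 1 − 6×2 / (6×35) = 1 − 12/210 ≈ 0.943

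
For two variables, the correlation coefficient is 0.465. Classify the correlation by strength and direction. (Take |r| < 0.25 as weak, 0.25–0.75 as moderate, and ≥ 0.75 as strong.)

r = 0.465 > 0 so the relationship is positive.
|r| = 0.465, which falls in the moderate range.

moderate positive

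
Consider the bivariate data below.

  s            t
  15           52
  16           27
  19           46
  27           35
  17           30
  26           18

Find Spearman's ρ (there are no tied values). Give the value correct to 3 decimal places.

Rank s: 1, 2, 4, 6, 3, 5
Rank t: 6, 2, 5, 4, 3, 1
d = rank(s) − rank(t): -5, 0, -1, 2, 0, 4; Σd² = 46
ρ = 1 − 6Σd² / [n(n²−1)] = 1 − 6×46 / (6×35) = 1 − 276/210 ≈ -0.314

-0.314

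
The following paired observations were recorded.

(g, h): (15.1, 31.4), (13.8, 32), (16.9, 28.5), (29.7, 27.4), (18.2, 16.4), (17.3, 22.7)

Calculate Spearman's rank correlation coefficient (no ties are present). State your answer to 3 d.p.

-0.829

Rank g: 2, 1, 3, 6, 5, 4
Rank h: 5, 6, 4, 3, 1, 2
d = rank(g) − rank(h): -3, -5, -1, 3, 4, 2; Σd² = 64
ρ = 1 − 6Σd² / [n(n²−1)] = 1 − 6×64 / (6×35) = 1 − 384/210 ≈ -0.829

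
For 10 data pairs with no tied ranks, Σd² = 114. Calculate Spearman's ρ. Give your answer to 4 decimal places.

0.3091

ρ = 1 − 6Σd² / [n(n²−1)] = 1 − 6×114 / (10×99)
  = 1 − 684/990 = 1 − 0.69091 ≈ 0.3091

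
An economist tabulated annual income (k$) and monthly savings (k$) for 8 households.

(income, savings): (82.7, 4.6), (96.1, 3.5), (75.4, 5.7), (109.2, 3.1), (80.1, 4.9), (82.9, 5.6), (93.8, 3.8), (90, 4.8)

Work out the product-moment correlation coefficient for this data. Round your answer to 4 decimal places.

n = 8, Σx = 710.2, Σy = 36, Σx² = 63871.16, Σy² = 168.36, Σxy = 3130.24
nΣxy − ΣxΣy = 25041.92 − 25567.2 = -525.28
nΣx² − (Σx)² = 510969.28 − 504384.04 = 6585.24; nΣy² − (Σy)² = 1346.88 − 1296 = 50.88
r = -525.28 / √(6585.24 × 50.88) = -525.28 / 578.8411 ≈ -0.9075

-0.9075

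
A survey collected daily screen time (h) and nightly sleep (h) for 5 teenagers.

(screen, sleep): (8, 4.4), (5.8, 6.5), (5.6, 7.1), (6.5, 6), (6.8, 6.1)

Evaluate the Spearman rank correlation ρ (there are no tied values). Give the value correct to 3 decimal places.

-0.900

Rank screen: 5, 2, 1, 3, 4
Rank sleep: 1, 4, 5, 2, 3
d = rank(screen) − rank(sleep): 4, -2, -4, 1, 1; Σd² = 38
ρ = 1 − 6Σd² / [n(n²−1)] = 1 − 6×38 / (5×24) = 1 − 228/120 ≈ -0.900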